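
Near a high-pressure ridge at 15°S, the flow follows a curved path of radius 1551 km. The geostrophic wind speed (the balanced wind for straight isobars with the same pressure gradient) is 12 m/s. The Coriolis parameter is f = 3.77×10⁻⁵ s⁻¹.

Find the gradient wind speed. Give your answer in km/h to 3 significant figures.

Around a high, pressure-gradient force acts outward with centrifugal, so Coriolis balances both:
fV = (1/ρ)|∂P/∂n| + V²/R  →  V² − fR·V + fR·V_g = 0
With fR = 3.77×10⁻⁵ × 1551×10³ m = 58.5 m/s:
V = [fR − √((fR)² − 4 fR V_g)]/2 = [58.5 − √(58.5² − 4×58.5×12)]/2 = 16.9 m/s
Supergeostrophic (V > V_g = 12 m/s), as expected around a high.
Converting: 16.9 m/s × 3.6 = 60.7 km/h

60.7 km/h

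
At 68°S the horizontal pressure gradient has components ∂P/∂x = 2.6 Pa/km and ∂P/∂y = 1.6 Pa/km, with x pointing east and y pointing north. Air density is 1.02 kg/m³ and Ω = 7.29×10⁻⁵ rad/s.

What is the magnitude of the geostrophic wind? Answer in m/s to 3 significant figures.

22.1 m/s

Coriolis parameter at 68°S:
f = 2Ω sin φ = 2 × 7.29×10⁻⁵ × sin 68° = 1.35×10⁻⁴ s⁻¹
In the Southern Hemisphere f is negative: f = −1.35×10⁻⁴ s⁻¹.
Component geostrophic relations (x east, y north):
u_g = −(1/(fρ)) ∂P/∂y,  v_g = (1/(fρ)) ∂P/∂x
u_g = −(1.6×10⁻³)/(−1.35×10⁻⁴ × 1.02) = 11.6 m/s;  v_g = (2.6×10⁻³)/(−1.35×10⁻⁴ × 1.02) = −18.9 m/s
|V_g| = √(u_g² + v_g²) = 22.1 m/s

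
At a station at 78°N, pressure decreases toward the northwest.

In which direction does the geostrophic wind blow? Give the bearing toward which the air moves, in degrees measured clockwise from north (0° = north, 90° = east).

The pressure-gradient force points toward the northwest (bearing 315°).
Geostrophic balance: in the Northern Hemisphere the Coriolis force deflects motion to the right, so the geostrophic wind blows 90° to the right of the pressure-gradient force (low pressure on the left).
Rotating 315° by 90° clockwise gives 045° — the wind blows toward the northeast.

045°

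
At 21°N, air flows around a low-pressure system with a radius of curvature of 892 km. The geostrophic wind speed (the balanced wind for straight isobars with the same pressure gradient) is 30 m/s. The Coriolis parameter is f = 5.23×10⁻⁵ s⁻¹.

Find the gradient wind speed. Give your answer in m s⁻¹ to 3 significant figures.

20.8 m s⁻¹

Around a low, centrifugal force acts outward with Coriolis, so pressure-gradient force balances both:
(1/ρ)|∂P/∂n| = fV + V²/R  →  V² + fR·V − fR·V_g = 0
With fR = 5.23×10⁻⁵ × 892×10³ m = 46.7 m/s:
V = [−fR + √((fR)² + 4 fR V_g)]/2 = [−46.7 + √(46.7² + 4×46.7×30)]/2 = 20.8 m/s
Subgeostrophic (V < V_g = 30 m/s), as expected around a low.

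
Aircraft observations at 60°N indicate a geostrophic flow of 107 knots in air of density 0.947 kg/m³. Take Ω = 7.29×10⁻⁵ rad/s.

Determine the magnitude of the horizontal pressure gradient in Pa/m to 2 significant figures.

Coriolis parameter at 60°N:
f = 2Ω sin φ = 2 × 7.29×10⁻⁵ × sin 60° = 1.26×10⁻⁴ s⁻¹
Wind speed in SI: 107 knots = 55.0 m/s
Geostrophic balance rearranged: |∂P/∂n| = f ρ V_g
|∂P/∂n| = 1.26×10⁻⁴ × 0.947 × 55.0 = 6.58×10⁻³ Pa/m

6.6×10⁻³ Pa/m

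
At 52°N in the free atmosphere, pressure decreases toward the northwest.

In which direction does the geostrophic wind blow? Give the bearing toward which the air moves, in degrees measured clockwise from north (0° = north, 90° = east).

045°

The pressure-gradient force points toward the northwest (bearing 315°).
Geostrophic balance: in the Northern Hemisphere the Coriolis force deflects motion to the right, so the geostrophic wind blows 90° to the right of the pressure-gradient force (low pressure on the left).
Rotating 315° by 90° clockwise gives 045° — the wind blows toward the northeast.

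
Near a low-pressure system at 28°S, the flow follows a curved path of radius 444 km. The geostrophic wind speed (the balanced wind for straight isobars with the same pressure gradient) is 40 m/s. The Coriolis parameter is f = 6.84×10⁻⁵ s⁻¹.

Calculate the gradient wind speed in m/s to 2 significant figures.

23 m/s

Around a low, centrifugal force acts outward with Coriolis, so pressure-gradient force balances both:
(1/ρ)|∂P/∂n| = fV + V²/R  →  V² + fR·V − fR·V_g = 0
With fR = 6.84×10⁻⁵ × 444×10³ m = 30.4 m/s:
V = [−fR + √((fR)² + 4 fR V_g)]/2 = [−30.4 + √(30.4² + 4×30.4×40)]/2 = 22.8 m/s
Subgeostrophic (V < V_g = 40 m/s), as expected around a low.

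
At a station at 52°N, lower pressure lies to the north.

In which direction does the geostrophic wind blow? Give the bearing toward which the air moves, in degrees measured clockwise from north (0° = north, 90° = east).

The pressure-gradient force points toward the north (bearing 000°).
Geostrophic balance: in the Northern Hemisphere the Coriolis force deflects motion to the right, so the geostrophic wind blows 90° to the right of the pressure-gradient force (low pressure on the left).
Rotating 000° by 90° clockwise gives 090° — the wind blows toward the east.

090°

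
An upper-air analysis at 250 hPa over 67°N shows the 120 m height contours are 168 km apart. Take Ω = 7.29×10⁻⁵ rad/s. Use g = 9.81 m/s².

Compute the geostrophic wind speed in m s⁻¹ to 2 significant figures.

Coriolis parameter at 67°N:
f = 2Ω sin φ = 2 × 7.29×10⁻⁵ × sin 67° = 1.34×10⁻⁴ s⁻¹
Height gradient: |∂Z/∂n| = 120 m / 168000 m = 7.14×10⁻⁴
On a pressure surface, geostrophic balance gives V_g = (g/f)|∂Z/∂n|:
V_g = 9.81 × 7.14×10⁻⁴ / 1.34×10⁻⁴ = 52.2 m/s

52 m s⁻¹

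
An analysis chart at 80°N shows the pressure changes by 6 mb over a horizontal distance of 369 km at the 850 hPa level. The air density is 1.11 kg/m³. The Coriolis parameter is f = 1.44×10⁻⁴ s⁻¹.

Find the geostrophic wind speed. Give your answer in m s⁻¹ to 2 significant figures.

10 m s⁻¹

Pressure gradient: |∂P/∂n| = 600 Pa / 369000 m = 1.63×10⁻³ Pa/m
Geostrophic balance (pressure-gradient force = Coriolis force):
V_g = (1/(fρ)) |∂P/∂n| = 1.63×10⁻³ / (1.44×10⁻⁴ × 1.11) = 10.2 m/s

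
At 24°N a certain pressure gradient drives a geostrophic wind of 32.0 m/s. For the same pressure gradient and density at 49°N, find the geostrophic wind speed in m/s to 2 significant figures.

With the same pressure gradient and density, V_g ∝ 1/f ∝ 1/sin φ.
V₂ = V₁ · sin φ₁ / sin φ₂ = 32.0 × sin 24° / sin 49°
V₂ = 32.0 × 0.4067/0.7547 = 17 m/s

17 m/s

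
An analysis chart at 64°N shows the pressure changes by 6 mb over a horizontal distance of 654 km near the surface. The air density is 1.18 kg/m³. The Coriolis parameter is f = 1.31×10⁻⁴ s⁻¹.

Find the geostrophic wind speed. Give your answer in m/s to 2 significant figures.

5.9 m/s

Pressure gradient: |∂P/∂n| = 600 Pa / 654000 m = 9.17×10⁻⁴ Pa/m
Geostrophic balance (pressure-gradient force = Coriolis force):
V_g = (1/(fρ)) |∂P/∂n| = 9.17×10⁻⁴ / (1.31×10⁻⁴ × 1.18) = 5.93 m/s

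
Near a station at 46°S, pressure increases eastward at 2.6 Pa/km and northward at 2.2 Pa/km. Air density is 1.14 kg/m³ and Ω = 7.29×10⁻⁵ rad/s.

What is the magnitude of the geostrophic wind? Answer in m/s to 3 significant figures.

Coriolis parameter at 46°S:
f = 2Ω sin φ = 2 × 7.29×10⁻⁵ × sin 46° = 1.05×10⁻⁴ s⁻¹
In the Southern Hemisphere f is negative: f = −1.05×10⁻⁴ s⁻¹.
Component geostrophic relations (x east, y north):
u_g = −(1/(fρ)) ∂P/∂y,  v_g = (1/(fρ)) ∂P/∂x
u_g = −(2.2×10⁻³)/(−1.05×10⁻⁴ × 1.14) = 18.4 m/s;  v_g = (2.6×10⁻³)/(−1.05×10⁻⁴ × 1.14) = −21.7 m/s
|V_g| = √(u_g² + v_g²) = 28.5 m/s

28.5 m/s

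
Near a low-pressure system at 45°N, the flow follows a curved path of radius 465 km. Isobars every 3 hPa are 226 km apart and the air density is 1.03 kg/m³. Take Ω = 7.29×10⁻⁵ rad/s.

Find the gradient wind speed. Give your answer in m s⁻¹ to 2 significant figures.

10 m s⁻¹

Coriolis parameter at 45°N:
f = 2Ω sin φ = 2 × 7.29×10⁻⁵ × sin 45° = 1.03×10⁻⁴ s⁻¹
Pressure gradient: |∂P/∂n| = 300 Pa / 226000 m = 1.33×10⁻³ Pa/m
Geostrophic speed: V_g = |∂P/∂n|/(fρ) = 1.33×10⁻³/(1.03×10⁻⁴ × 1.03) = 12.5 m/s
Around a low, centrifugal force acts outward with Coriolis, so pressure-gradient force balances both:
(1/ρ)|∂P/∂n| = fV + V²/R  →  V² + fR·V − fR·V_g = 0
With fR = 1.03×10⁻⁴ × 465×10³ m = 47.9 m/s:
V = [−fR + √((fR)² + 4 fR V_g)]/2 = [−47.9 + √(47.9² + 4×47.9×12.5)]/2 = 10.3 m/s
Subgeostrophic (V < V_g = 12.5 m/s), as expected around a low.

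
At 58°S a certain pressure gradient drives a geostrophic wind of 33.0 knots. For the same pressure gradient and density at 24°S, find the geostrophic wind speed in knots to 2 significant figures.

With the same pressure gradient and density, V_g ∝ 1/f ∝ 1/sin φ.
V₂ = V₁ · sin φ₁ / sin φ₂ = 33.0 × sin 58° / sin 24°
V₂ = 33.0 × 0.8480/0.4067 = 69 knots

69 knots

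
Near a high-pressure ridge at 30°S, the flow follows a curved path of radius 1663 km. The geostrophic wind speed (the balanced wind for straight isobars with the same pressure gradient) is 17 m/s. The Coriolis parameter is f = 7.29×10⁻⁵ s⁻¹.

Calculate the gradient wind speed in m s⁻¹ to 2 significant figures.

20 m s⁻¹

Around a high, pressure-gradient force acts outward with centrifugal, so Coriolis balances both:
fV = (1/ρ)|∂P/∂n| + V²/R  →  V² − fR·V + fR·V_g = 0
With fR = 7.29×10⁻⁵ × 1663×10³ m = 121 m/s:
V = [fR − √((fR)² − 4 fR V_g)]/2 = [121 − √(121² − 4×121×17)]/2 = 20.4 m/s
Supergeostrophic (V > V_g = 17 m/s), as expected around a high.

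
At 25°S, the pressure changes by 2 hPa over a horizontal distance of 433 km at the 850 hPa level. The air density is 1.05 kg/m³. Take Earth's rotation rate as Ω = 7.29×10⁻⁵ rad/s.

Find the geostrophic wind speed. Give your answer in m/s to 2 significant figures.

7.1 m/s

Coriolis parameter at 25°S:
f = 2Ω sin φ = 2 × 7.29×10⁻⁵ × sin 25° = 6.16×10⁻⁵ s⁻¹
Pressure gradient: |∂P/∂n| = 200 Pa / 433000 m = 4.62×10⁻⁴ Pa/m
Geostrophic balance (pressure-gradient force = Coriolis force):
V_g = (1/(fρ)) |∂P/∂n| = 4.62×10⁻⁴ / (6.16×10⁻⁵ × 1.05) = 7.14 m/s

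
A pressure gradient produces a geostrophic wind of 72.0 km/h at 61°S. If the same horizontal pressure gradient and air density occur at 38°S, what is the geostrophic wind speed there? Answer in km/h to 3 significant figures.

102 km/h

With the same pressure gradient and density, V_g ∝ 1/f ∝ 1/sin φ.
V₂ = V₁ · sin φ₁ / sin φ₂ = 72.0 × sin 61° / sin 38°
V₂ = 72.0 × 0.8746/0.6157 = 102 km/h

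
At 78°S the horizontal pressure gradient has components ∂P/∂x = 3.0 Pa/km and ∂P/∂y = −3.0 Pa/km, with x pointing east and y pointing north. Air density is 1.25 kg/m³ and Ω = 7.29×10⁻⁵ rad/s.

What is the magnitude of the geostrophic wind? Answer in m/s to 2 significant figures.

24 m/s

Coriolis parameter at 78°S:
f = 2Ω sin φ = 2 × 7.29×10⁻⁵ × sin 78° = 1.43×10⁻⁴ s⁻¹
In the Southern Hemisphere f is negative: f = −1.43×10⁻⁴ s⁻¹.
Component geostrophic relations (x east, y north):
u_g = −(1/(fρ)) ∂P/∂y,  v_g = (1/(fρ)) ∂P/∂x
u_g = −(−3.0×10⁻³)/(−1.43×10⁻⁴ × 1.25) = −16.8 m/s;  v_g = (3.0×10⁻³)/(−1.43×10⁻⁴ × 1.25) = −16.8 m/s
|V_g| = √(u_g² + v_g²) = 23.8 m/s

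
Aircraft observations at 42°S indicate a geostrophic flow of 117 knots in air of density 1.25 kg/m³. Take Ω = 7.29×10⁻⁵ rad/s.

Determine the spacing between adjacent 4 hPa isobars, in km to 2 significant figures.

54 km

Coriolis parameter at 42°S:
f = 2Ω sin φ = 2 × 7.29×10⁻⁵ × sin 42° = 9.76×10⁻⁵ s⁻¹
Wind speed in SI: 117 knots = 60.2 m/s
Geostrophic balance rearranged: |∂P/∂n| = f ρ V_g
|∂P/∂n| = 9.76×10⁻⁵ × 1.25 × 60.2 = 7.34×10⁻³ Pa/m
Isobar spacing: Δn = ΔP/|∂P/∂n| = 400 Pa / 7.34×10⁻³ Pa/m = 54495 m ≈ 54 km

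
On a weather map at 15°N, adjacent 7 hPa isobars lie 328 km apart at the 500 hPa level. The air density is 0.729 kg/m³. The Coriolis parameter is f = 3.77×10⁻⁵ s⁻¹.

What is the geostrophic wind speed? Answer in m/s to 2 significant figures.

78 m/s

Pressure gradient: |∂P/∂n| = 700 Pa / 328000 m = 2.13×10⁻³ Pa/m
Geostrophic balance (pressure-gradient force = Coriolis force):
V_g = (1/(fρ)) |∂P/∂n| = 2.13×10⁻³ / (3.77×10⁻⁵ × 0.729) = 77.7 m/s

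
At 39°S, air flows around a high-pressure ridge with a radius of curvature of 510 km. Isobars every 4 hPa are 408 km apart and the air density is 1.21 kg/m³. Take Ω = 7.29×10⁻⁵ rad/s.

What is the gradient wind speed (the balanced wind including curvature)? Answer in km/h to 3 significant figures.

Coriolis parameter at 39°S:
f = 2Ω sin φ = 2 × 7.29×10⁻⁵ × sin 39° = 9.18×10⁻⁵ s⁻¹
Pressure gradient: |∂P/∂n| = 400 Pa / 408000 m = 9.80×10⁻⁴ Pa/m
Geostrophic speed: V_g = |∂P/∂n|/(fρ) = 9.80×10⁻⁴/(9.18×10⁻⁵ × 1.21) = 8.83 m/s
Around a high, pressure-gradient force acts outward with centrifugal, so Coriolis balances both:
fV = (1/ρ)|∂P/∂n| + V²/R  →  V² − fR·V + fR·V_g = 0
With fR = 9.18×10⁻⁵ × 510×10³ m = 46.8 m/s:
V = [fR − √((fR)² − 4 fR V_g)]/2 = [46.8 − √(46.8² − 4×46.8×8.83)]/2 = 11.8 m/s
Supergeostrophic (V > V_g = 8.83 m/s), as expected around a high.
Converting: 11.8 m/s × 3.6 = 42.5 km/h

42.5 km/h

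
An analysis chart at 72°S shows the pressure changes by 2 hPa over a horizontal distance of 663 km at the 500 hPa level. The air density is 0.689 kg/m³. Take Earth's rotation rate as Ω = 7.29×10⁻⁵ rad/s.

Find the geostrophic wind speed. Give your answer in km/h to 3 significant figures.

11.4 km/h

Coriolis parameter at 72°S:
f = 2Ω sin φ = 2 × 7.29×10⁻⁵ × sin 72° = 1.39×10⁻⁴ s⁻¹
Pressure gradient: |∂P/∂n| = 200 Pa / 663000 m = 3.02×10⁻⁴ Pa/m
Geostrophic balance (pressure-gradient force = Coriolis force):
V_g = (1/(fρ)) |∂P/∂n| = 3.02×10⁻⁴ / (1.39×10⁻⁴ × 0.689) = 3.16 m/s
Converting: 3.16 m/s × 3.6 = 11.4 km/h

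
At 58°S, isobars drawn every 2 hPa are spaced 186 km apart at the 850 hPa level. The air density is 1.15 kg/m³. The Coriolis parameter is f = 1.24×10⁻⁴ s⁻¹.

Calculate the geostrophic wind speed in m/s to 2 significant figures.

7.5 m/s

Pressure gradient: |∂P/∂n| = 200 Pa / 186000 m = 1.08×10⁻³ Pa/m
Geostrophic balance (pressure-gradient force = Coriolis force):
V_g = (1/(fρ)) |∂P/∂n| = 1.08×10⁻³ / (1.24×10⁻⁴ × 1.15) = 7.54 m/s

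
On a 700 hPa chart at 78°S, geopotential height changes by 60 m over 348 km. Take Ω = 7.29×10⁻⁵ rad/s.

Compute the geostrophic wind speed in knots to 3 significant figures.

23.1 knots

Coriolis parameter at 78°S:
f = 2Ω sin φ = 2 × 7.29×10⁻⁵ × sin 78° = 1.43×10⁻⁴ s⁻¹
Height gradient: |∂Z/∂n| = 60 m / 348000 m = 1.72×10⁻⁴
On a pressure surface, geostrophic balance gives V_g = (g/f)|∂Z/∂n|:
V_g = 9.81 × 1.72×10⁻⁴ / 1.43×10⁻⁴ = 11.9 m/s
Converting: 11.9 m/s × 1.944 = 23.1 knots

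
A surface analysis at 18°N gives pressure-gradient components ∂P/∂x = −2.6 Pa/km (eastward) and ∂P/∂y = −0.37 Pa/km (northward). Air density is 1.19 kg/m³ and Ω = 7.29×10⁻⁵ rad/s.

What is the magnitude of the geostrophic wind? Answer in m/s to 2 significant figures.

Coriolis parameter at 18°N:
f = 2Ω sin φ = 2 × 7.29×10⁻⁵ × sin 18° = 4.51×10⁻⁵ s⁻¹
Component geostrophic relations (x east, y north):
u_g = −(1/(fρ)) ∂P/∂y,  v_g = (1/(fρ)) ∂P/∂x
u_g = −(−0.37×10⁻³)/(4.51×10⁻⁵ × 1.19) = 6.90 m/s;  v_g = (−2.6×10⁻³)/(4.51×10⁻⁵ × 1.19) = −48.5 m/s
|V_g| = √(u_g² + v_g²) = 49.0 m/s

49 m/s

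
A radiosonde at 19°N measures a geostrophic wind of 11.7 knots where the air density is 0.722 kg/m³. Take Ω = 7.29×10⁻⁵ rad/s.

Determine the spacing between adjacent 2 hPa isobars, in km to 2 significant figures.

Coriolis parameter at 19°N:
f = 2Ω sin φ = 2 × 7.29×10⁻⁵ × sin 19° = 4.75×10⁻⁵ s⁻¹
Wind speed in SI: 11.7 knots = 6.02 m/s
Geostrophic balance rearranged: |∂P/∂n| = f ρ V_g
|∂P/∂n| = 4.75×10⁻⁵ × 0.722 × 6.02 = 2.06×10⁻⁴ Pa/m
Isobar spacing: Δn = ΔP/|∂P/∂n| = 200 Pa / 2.06×10⁻⁴ Pa/m = 969548 m ≈ 970 km

970 km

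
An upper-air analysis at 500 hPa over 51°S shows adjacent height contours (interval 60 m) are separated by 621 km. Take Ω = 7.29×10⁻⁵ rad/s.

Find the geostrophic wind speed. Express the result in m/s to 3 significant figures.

8.37 m/s

Coriolis parameter at 51°S:
f = 2Ω sin φ = 2 × 7.29×10⁻⁵ × sin 51° = 1.13×10⁻⁴ s⁻¹
Height gradient: |∂Z/∂n| = 60 m / 621000 m = 9.66×10⁻⁵
On a pressure surface, geostrophic balance gives V_g = (g/f)|∂Z/∂n|:
V_g = 9.81 × 9.66×10⁻⁵ / 1.13×10⁻⁴ = 8.37 m/s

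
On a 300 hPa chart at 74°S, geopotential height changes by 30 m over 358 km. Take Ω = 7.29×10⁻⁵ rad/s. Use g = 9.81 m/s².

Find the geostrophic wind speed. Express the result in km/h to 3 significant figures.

Coriolis parameter at 74°S:
f = 2Ω sin φ = 2 × 7.29×10⁻⁵ × sin 74° = 1.40×10⁻⁴ s⁻¹
Height gradient: |∂Z/∂n| = 30 m / 358000 m = 8.38×10⁻⁵
On a pressure surface, geostrophic balance gives V_g = (g/f)|∂Z/∂n|:
V_g = 9.81 × 8.38×10⁻⁵ / 1.40×10⁻⁴ = 5.87 m/s
Converting: 5.87 m/s × 3.6 = 21.1 km/h

21.1 km/h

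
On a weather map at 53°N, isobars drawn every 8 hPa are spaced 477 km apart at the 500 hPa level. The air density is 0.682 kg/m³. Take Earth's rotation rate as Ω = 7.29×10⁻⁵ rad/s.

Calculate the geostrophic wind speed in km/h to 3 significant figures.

Coriolis parameter at 53°N:
f = 2Ω sin φ = 2 × 7.29×10⁻⁵ × sin 53° = 1.16×10⁻⁴ s⁻¹
Pressure gradient: |∂P/∂n| = 800 Pa / 477000 m = 1.68×10⁻³ Pa/m
Geostrophic balance (pressure-gradient force = Coriolis force):
V_g = (1/(fρ)) |∂P/∂n| = 1.68×10⁻³ / (1.16×10⁻⁴ × 0.682) = 21.1 m/s
Converting: 21.1 m/s × 3.6 = 76.0 km/h

76.0 km/h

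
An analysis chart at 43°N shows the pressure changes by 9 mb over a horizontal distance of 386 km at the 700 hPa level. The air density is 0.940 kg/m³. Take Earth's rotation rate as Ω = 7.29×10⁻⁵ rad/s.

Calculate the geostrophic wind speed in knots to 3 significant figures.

Coriolis parameter at 43°N:
f = 2Ω sin φ = 2 × 7.29×10⁻⁵ × sin 43° = 9.94×10⁻⁵ s⁻¹
Pressure gradient: |∂P/∂n| = 900 Pa / 386000 m = 2.33×10⁻³ Pa/m
Geostrophic balance (pressure-gradient force = Coriolis force):
V_g = (1/(fρ)) |∂P/∂n| = 2.33×10⁻³ / (9.94×10⁻⁵ × 0.940) = 24.9 m/s
Converting: 24.9 m/s × 1.944 = 48.5 knots

48.5 knots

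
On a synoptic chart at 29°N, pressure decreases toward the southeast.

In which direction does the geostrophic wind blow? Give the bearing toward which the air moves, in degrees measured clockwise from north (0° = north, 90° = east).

The pressure-gradient force points toward the southeast (bearing 135°).
Geostrophic balance: in the Northern Hemisphere the Coriolis force deflects motion to the right, so the geostrophic wind blows 90° to the right of the pressure-gradient force (low pressure on the left).
Rotating 135° by 90° clockwise gives 225° — the wind blows toward the southwest.

225°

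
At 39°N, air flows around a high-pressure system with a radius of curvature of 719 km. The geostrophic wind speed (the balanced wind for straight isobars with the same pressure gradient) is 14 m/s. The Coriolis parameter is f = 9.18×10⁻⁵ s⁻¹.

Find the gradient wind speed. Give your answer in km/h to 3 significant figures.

72.6 km/h

Around a high, pressure-gradient force acts outward with centrifugal, so Coriolis balances both:
fV = (1/ρ)|∂P/∂n| + V²/R  →  V² − fR·V + fR·V_g = 0
With fR = 9.18×10⁻⁵ × 719×10³ m = 66.0 m/s:
V = [fR − √((fR)² − 4 fR V_g)]/2 = [66.0 − √(66.0² − 4×66.0×14)]/2 = 20.2 m/s
Supergeostrophic (V > V_g = 14 m/s), as expected around a high.
Converting: 20.2 m/s × 3.6 = 72.6 km/h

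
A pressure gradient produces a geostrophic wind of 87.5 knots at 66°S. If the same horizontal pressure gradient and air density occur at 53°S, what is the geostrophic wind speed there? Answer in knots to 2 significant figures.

100 knots

With the same pressure gradient and density, V_g ∝ 1/f ∝ 1/sin φ.
V₂ = V₁ · sin φ₁ / sin φ₂ = 87.5 × sin 66° / sin 53°
V₂ = 87.5 × 0.9135/0.7986 = 100 knots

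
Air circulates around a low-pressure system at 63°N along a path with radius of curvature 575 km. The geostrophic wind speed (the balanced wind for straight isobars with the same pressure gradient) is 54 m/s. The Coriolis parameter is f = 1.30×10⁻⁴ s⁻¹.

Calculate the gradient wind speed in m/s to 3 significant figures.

36.3 m/s

Around a low, centrifugal force acts outward with Coriolis, so pressure-gradient force balances both:
(1/ρ)|∂P/∂n| = fV + V²/R  →  V² + fR·V − fR·V_g = 0
With fR = 1.30×10⁻⁴ × 575×10³ m = 74.8 m/s:
V = [−fR + √((fR)² + 4 fR V_g)]/2 = [−74.8 + √(74.8² + 4×74.8×54)]/2 = 36.3 m/s
Subgeostrophic (V < V_g = 54 m/s), as expected around a low.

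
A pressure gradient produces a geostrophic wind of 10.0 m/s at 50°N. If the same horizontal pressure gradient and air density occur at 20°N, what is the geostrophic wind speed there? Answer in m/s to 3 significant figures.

22.4 m/s

With the same pressure gradient and density, V_g ∝ 1/f ∝ 1/sin φ.
V₂ = V₁ · sin φ₁ / sin φ₂ = 10.0 × sin 50° / sin 20°
V₂ = 10.0 × 0.7660/0.3420 = 22.4 m/s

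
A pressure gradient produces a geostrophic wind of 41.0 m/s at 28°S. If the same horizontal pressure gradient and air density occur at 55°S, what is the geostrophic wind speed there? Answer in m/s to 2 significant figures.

23 m/s

With the same pressure gradient and density, V_g ∝ 1/f ∝ 1/sin φ.
V₂ = V₁ · sin φ₁ / sin φ₂ = 41.0 × sin 28° / sin 55°
V₂ = 41.0 × 0.4695/0.8192 = 23 m/s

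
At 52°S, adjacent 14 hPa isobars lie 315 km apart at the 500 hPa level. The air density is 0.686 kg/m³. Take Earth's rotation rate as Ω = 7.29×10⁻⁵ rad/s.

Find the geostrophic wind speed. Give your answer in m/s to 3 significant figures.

Coriolis parameter at 52°S:
f = 2Ω sin φ = 2 × 7.29×10⁻⁵ × sin 52° = 1.15×10⁻⁴ s⁻¹
Pressure gradient: |∂P/∂n| = 1400 Pa / 315000 m = 4.44×10⁻³ Pa/m
Geostrophic balance (pressure-gradient force = Coriolis force):
V_g = (1/(fρ)) |∂P/∂n| = 4.44×10⁻³ / (1.15×10⁻⁴ × 0.686) = 56.4 m/s

56.4 m/s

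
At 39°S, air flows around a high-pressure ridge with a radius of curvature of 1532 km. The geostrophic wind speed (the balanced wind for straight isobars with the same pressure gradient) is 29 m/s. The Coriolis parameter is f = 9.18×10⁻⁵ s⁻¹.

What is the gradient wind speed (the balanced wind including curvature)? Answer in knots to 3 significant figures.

79.5 knots

Around a high, pressure-gradient force acts outward with centrifugal, so Coriolis balances both:
fV = (1/ρ)|∂P/∂n| + V²/R  →  V² − fR·V + fR·V_g = 0
With fR = 9.18×10⁻⁵ × 1532×10³ m = 141 m/s:
V = [fR − √((fR)² − 4 fR V_g)]/2 = [141 − √(141² − 4×141×29)]/2 = 40.9 m/s
Supergeostrophic (V > V_g = 29 m/s), as expected around a high.
Converting: 40.9 m/s × 1.944 = 79.5 knots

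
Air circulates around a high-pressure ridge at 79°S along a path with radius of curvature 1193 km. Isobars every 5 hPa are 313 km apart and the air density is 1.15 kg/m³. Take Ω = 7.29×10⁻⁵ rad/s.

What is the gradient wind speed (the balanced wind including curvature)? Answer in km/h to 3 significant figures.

37.2 km/h

Coriolis parameter at 79°S:
f = 2Ω sin φ = 2 × 7.29×10⁻⁵ × sin 79° = 1.43×10⁻⁴ s⁻¹
Pressure gradient: |∂P/∂n| = 500 Pa / 313000 m = 1.60×10⁻³ Pa/m
Geostrophic speed: V_g = |∂P/∂n|/(fρ) = 1.60×10⁻³/(1.43×10⁻⁴ × 1.15) = 9.71 m/s
Around a high, pressure-gradient force acts outward with centrifugal, so Coriolis balances both:
fV = (1/ρ)|∂P/∂n| + V²/R  →  V² − fR·V + fR·V_g = 0
With fR = 1.43×10⁻⁴ × 1193×10³ m = 171 m/s:
V = [fR − √((fR)² − 4 fR V_g)]/2 = [171 − √(171² − 4×171×9.71)]/2 = 10.3 m/s
Supergeostrophic (V > V_g = 9.71 m/s), as expected around a high.
Converting: 10.3 m/s × 3.6 = 37.2 km/h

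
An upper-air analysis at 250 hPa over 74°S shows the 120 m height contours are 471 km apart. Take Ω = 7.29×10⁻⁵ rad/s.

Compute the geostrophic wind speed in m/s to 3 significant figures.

Coriolis parameter at 74°S:
f = 2Ω sin φ = 2 × 7.29×10⁻⁵ × sin 74° = 1.40×10⁻⁴ s⁻¹
Height gradient: |∂Z/∂n| = 120 m / 471000 m = 2.55×10⁻⁴
On a pressure surface, geostrophic balance gives V_g = (g/f)|∂Z/∂n|:
V_g = 9.81 × 2.55×10⁻⁴ / 1.40×10⁻⁴ = 17.8 m/s

17.8 m/s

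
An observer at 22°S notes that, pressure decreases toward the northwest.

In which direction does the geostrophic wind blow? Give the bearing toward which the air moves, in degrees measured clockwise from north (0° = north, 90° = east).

225°

The pressure-gradient force points toward the northwest (bearing 315°).
Geostrophic balance: in the Southern Hemisphere the Coriolis force deflects motion to the left, so the geostrophic wind blows 90° to the left of the pressure-gradient force (low pressure on the right).
Rotating 315° by 90° counterclockwise gives 225° — the wind blows toward the southwest.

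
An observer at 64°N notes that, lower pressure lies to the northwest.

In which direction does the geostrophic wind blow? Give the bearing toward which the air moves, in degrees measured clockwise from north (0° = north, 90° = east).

The pressure-gradient force points toward the northwest (bearing 315°).
Geostrophic balance: in the Northern Hemisphere the Coriolis force deflects motion to the right, so the geostrophic wind blows 90° to the right of the pressure-gradient force (low pressure on the left).
Rotating 315° by 90° clockwise gives 045° — the wind blows toward the northeast.

045°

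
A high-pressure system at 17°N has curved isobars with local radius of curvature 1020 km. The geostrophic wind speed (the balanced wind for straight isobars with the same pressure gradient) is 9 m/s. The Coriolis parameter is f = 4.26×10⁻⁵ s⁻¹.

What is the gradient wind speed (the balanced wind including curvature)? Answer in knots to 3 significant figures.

24.7 knots

Around a high, pressure-gradient force acts outward with centrifugal, so Coriolis balances both:
fV = (1/ρ)|∂P/∂n| + V²/R  →  V² − fR·V + fR·V_g = 0
With fR = 4.26×10⁻⁵ × 1020×10³ m = 43.5 m/s:
V = [fR − √((fR)² − 4 fR V_g)]/2 = [43.5 − √(43.5² − 4×43.5×9)]/2 = 12.7 m/s
Supergeostrophic (V > V_g = 9 m/s), as expected around a high.
Converting: 12.7 m/s × 1.944 = 24.7 knots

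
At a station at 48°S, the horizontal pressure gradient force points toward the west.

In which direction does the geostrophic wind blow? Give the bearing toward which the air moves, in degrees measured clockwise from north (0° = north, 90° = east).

180°

The pressure-gradient force points toward the west (bearing 270°).
Geostrophic balance: in the Southern Hemisphere the Coriolis force deflects motion to the left, so the geostrophic wind blows 90° to the left of the pressure-gradient force (low pressure on the right).
Rotating 270° by 90° counterclockwise gives 180° — the wind blows toward the south.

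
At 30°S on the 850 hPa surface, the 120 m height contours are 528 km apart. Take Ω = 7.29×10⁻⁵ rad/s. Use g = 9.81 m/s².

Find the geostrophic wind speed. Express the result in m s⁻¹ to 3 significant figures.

Coriolis parameter at 30°S:
f = 2Ω sin φ = 2 × 7.29×10⁻⁵ × sin 30° = 7.29×10⁻⁵ s⁻¹
Height gradient: |∂Z/∂n| = 120 m / 528000 m = 2.27×10⁻⁴
On a pressure surface, geostrophic balance gives V_g = (g/f)|∂Z/∂n|:
V_g = 9.81 × 2.27×10⁻⁴ / 7.29×10⁻⁵ = 30.6 m/s

30.6 m s⁻¹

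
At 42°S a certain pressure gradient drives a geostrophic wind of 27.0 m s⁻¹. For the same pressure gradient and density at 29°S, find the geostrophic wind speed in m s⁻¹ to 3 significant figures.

37.3 m s⁻¹

With the same pressure gradient and density, V_g ∝ 1/f ∝ 1/sin φ.
V₂ = V₁ · sin φ₁ / sin φ₂ = 27.0 × sin 42° / sin 29°
V₂ = 27.0 × 0.6691/0.4848 = 37.3 m s⁻¹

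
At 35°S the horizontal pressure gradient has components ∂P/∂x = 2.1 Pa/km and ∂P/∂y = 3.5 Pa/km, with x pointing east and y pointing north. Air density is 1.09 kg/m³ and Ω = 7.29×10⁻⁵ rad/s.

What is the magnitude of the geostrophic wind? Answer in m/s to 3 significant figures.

Coriolis parameter at 35°S:
f = 2Ω sin φ = 2 × 7.29×10⁻⁵ × sin 35° = 8.36×10⁻⁵ s⁻¹
In the Southern Hemisphere f is negative: f = −8.36×10⁻⁵ s⁻¹.
Component geostrophic relations (x east, y north):
u_g = −(1/(fρ)) ∂P/∂y,  v_g = (1/(fρ)) ∂P/∂x
u_g = −(3.5×10⁻³)/(−8.36×10⁻⁵ × 1.09) = 38.4 m/s;  v_g = (2.1×10⁻³)/(−8.36×10⁻⁵ × 1.09) = −23.0 m/s
|V_g| = √(u_g² + v_g²) = 44.8 m/s

44.8 m/s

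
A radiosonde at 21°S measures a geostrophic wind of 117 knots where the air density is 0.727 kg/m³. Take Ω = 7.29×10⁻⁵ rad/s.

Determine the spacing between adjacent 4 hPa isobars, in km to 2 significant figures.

170 km

Coriolis parameter at 21°S:
f = 2Ω sin φ = 2 × 7.29×10⁻⁵ × sin 21° = 5.23×10⁻⁵ s⁻¹
Wind speed in SI: 117 knots = 60.2 m/s
Geostrophic balance rearranged: |∂P/∂n| = f ρ V_g
|∂P/∂n| = 5.23×10⁻⁵ × 0.727 × 60.2 = 2.29×10⁻³ Pa/m
Isobar spacing: Δn = ΔP/|∂P/∂n| = 400 Pa / 2.29×10⁻³ Pa/m = 174950 m ≈ 170 km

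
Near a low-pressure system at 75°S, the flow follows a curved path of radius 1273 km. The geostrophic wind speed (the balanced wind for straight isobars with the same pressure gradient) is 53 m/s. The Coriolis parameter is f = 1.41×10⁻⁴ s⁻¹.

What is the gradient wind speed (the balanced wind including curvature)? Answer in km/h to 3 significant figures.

154 km/h

Around a low, centrifugal force acts outward with Coriolis, so pressure-gradient force balances both:
(1/ρ)|∂P/∂n| = fV + V²/R  →  V² + fR·V − fR·V_g = 0
With fR = 1.41×10⁻⁴ × 1273×10³ m = 179 m/s:
V = [−fR + √((fR)² + 4 fR V_g)]/2 = [−179 + √(179² + 4×179×53)]/2 = 42.8 m/s
Subgeostrophic (V < V_g = 53 m/s), as expected around a low.
Converting: 42.8 m/s × 3.6 = 154 km/h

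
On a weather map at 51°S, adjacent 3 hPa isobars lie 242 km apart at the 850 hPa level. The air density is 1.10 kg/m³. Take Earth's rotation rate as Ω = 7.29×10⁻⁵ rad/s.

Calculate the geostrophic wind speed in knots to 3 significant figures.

Coriolis parameter at 51°S:
f = 2Ω sin φ = 2 × 7.29×10⁻⁵ × sin 51° = 1.13×10⁻⁴ s⁻¹
Pressure gradient: |∂P/∂n| = 300 Pa / 242000 m = 1.24×10⁻³ Pa/m
Geostrophic balance (pressure-gradient force = Coriolis force):
V_g = (1/(fρ)) |∂P/∂n| = 1.24×10⁻³ / (1.13×10⁻⁴ × 1.10) = 9.95 m/s
Converting: 9.95 m/s × 1.944 = 19.3 knots

19.3 knots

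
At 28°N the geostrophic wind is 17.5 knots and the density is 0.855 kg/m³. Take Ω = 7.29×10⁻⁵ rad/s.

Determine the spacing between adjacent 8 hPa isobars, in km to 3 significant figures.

1520 km

Coriolis parameter at 28°N:
f = 2Ω sin φ = 2 × 7.29×10⁻⁵ × sin 28° = 6.84×10⁻⁵ s⁻¹
Wind speed in SI: 17.5 knots = 9.00 m/s
Geostrophic balance rearranged: |∂P/∂n| = f ρ V_g
|∂P/∂n| = 6.84×10⁻⁵ × 0.855 × 9.00 = 5.27×10⁻⁴ Pa/m
Isobar spacing: Δn = ΔP/|∂P/∂n| = 800 Pa / 5.27×10⁻⁴ Pa/m = 1518381 m ≈ 1520 km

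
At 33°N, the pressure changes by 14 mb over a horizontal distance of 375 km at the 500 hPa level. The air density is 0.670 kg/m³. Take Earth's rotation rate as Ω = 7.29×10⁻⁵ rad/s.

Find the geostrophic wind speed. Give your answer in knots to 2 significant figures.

140 knots

Coriolis parameter at 33°N:
f = 2Ω sin φ = 2 × 7.29×10⁻⁵ × sin 33° = 7.94×10⁻⁵ s⁻¹
Pressure gradient: |∂P/∂n| = 1400 Pa / 375000 m = 3.73×10⁻³ Pa/m
Geostrophic balance (pressure-gradient force = Coriolis force):
V_g = (1/(fρ)) |∂P/∂n| = 3.73×10⁻³ / (7.94×10⁻⁵ × 0.670) = 70.2 m/s
Converting: 70.2 m/s × 1.944 = 140 knots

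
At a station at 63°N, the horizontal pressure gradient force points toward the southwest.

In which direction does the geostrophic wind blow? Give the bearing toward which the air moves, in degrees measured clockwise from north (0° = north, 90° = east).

The pressure-gradient force points toward the southwest (bearing 225°).
Geostrophic balance: in the Northern Hemisphere the Coriolis force deflects motion to the right, so the geostrophic wind blows 90° to the right of the pressure-gradient force (low pressure on the left).
Rotating 225° by 90° clockwise gives 315° — the wind blows toward the northwest.

315°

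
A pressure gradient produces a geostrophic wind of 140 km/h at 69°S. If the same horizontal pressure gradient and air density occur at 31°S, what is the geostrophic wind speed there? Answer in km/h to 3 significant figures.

With the same pressure gradient and density, V_g ∝ 1/f ∝ 1/sin φ.
V₂ = V₁ · sin φ₁ / sin φ₂ = 140 × sin 69° / sin 31°
V₂ = 140 × 0.9336/0.5150 = 254 km/h

254 km/h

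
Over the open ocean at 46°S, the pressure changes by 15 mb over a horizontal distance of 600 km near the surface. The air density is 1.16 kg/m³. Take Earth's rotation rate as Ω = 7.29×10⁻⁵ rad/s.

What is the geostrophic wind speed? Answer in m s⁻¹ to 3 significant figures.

20.5 m s⁻¹

Coriolis parameter at 46°S:
f = 2Ω sin φ = 2 × 7.29×10⁻⁵ × sin 46° = 1.05×10⁻⁴ s⁻¹
Pressure gradient: |∂P/∂n| = 1500 Pa / 600000 m = 2.50×10⁻³ Pa/m
Geostrophic balance (pressure-gradient force = Coriolis force):
V_g = (1/(fρ)) |∂P/∂n| = 2.50×10⁻³ / (1.05×10⁻⁴ × 1.16) = 20.5 m/s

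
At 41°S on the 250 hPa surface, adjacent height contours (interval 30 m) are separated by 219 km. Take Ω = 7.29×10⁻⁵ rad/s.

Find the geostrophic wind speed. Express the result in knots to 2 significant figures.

27 knots

Coriolis parameter at 41°S:
f = 2Ω sin φ = 2 × 7.29×10⁻⁵ × sin 41° = 9.57×10⁻⁵ s⁻¹
Height gradient: |∂Z/∂n| = 30 m / 219000 m = 1.37×10⁻⁴
On a pressure surface, geostrophic balance gives V_g = (g/f)|∂Z/∂n|:
V_g = 9.81 × 1.37×10⁻⁴ / 9.57×10⁻⁵ = 14.0 m/s
Converting: 14.0 m/s × 1.944 = 27 knots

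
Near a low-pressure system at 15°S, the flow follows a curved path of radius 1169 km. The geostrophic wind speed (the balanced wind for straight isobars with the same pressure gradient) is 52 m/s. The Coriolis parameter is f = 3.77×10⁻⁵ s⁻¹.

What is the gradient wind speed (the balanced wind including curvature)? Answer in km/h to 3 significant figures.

Around a low, centrifugal force acts outward with Coriolis, so pressure-gradient force balances both:
(1/ρ)|∂P/∂n| = fV + V²/R  →  V² + fR·V − fR·V_g = 0
With fR = 3.77×10⁻⁵ × 1169×10³ m = 44.1 m/s:
V = [−fR + √((fR)² + 4 fR V_g)]/2 = [−44.1 + √(44.1² + 4×44.1×52)]/2 = 30.7 m/s
Subgeostrophic (V < V_g = 52 m/s), as expected around a low.
Converting: 30.7 m/s × 3.6 = 110 km/h

110 km/h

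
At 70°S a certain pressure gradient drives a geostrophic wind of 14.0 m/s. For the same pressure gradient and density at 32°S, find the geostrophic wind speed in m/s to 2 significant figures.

25 m/s

With the same pressure gradient and density, V_g ∝ 1/f ∝ 1/sin φ.
V₂ = V₁ · sin φ₁ / sin φ₂ = 14.0 × sin 70° / sin 32°
V₂ = 14.0 × 0.9397/0.5299 = 25 m/s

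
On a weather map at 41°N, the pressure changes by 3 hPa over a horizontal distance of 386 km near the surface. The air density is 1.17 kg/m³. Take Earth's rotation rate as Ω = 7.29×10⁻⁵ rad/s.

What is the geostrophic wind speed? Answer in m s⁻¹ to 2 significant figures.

6.9 m s⁻¹

Coriolis parameter at 41°N:
f = 2Ω sin φ = 2 × 7.29×10⁻⁵ × sin 41° = 9.57×10⁻⁵ s⁻¹
Pressure gradient: |∂P/∂n| = 300 Pa / 386000 m = 7.77×10⁻⁴ Pa/m
Geostrophic balance (pressure-gradient force = Coriolis force):
V_g = (1/(fρ)) |∂P/∂n| = 7.77×10⁻⁴ / (9.57×10⁻⁵ × 1.17) = 6.94 m/s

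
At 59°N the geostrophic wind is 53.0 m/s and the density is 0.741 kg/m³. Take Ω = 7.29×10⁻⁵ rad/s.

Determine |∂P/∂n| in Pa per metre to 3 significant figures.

Coriolis parameter at 59°N:
f = 2Ω sin φ = 2 × 7.29×10⁻⁵ × sin 59° = 1.25×10⁻⁴ s⁻¹
Geostrophic balance rearranged: |∂P/∂n| = f ρ V_g
|∂P/∂n| = 1.25×10⁻⁴ × 0.741 × 53.0 = 4.91×10⁻³ Pa/m

4.91×10⁻³ Pa/m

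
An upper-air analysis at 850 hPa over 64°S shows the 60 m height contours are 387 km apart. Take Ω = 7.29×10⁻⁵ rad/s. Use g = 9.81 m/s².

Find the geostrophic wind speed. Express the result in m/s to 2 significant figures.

Coriolis parameter at 64°S:
f = 2Ω sin φ = 2 × 7.29×10⁻⁵ × sin 64° = 1.31×10⁻⁴ s⁻¹
Height gradient: |∂Z/∂n| = 60 m / 387000 m = 1.55×10⁻⁴
On a pressure surface, geostrophic balance gives V_g = (g/f)|∂Z/∂n|:
V_g = 9.81 × 1.55×10⁻⁴ / 1.31×10⁻⁴ = 11.6 m/s

12 m/s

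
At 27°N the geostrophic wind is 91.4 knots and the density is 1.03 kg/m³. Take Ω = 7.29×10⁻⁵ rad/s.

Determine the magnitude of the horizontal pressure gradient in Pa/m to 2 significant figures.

3.2×10⁻³ Pa/m

Coriolis parameter at 27°N:
f = 2Ω sin φ = 2 × 7.29×10⁻⁵ × sin 27° = 6.62×10⁻⁵ s⁻¹
Wind speed in SI: 91.4 knots = 47.0 m/s
Geostrophic balance rearranged: |∂P/∂n| = f ρ V_g
|∂P/∂n| = 6.62×10⁻⁵ × 1.03 × 47.0 = 3.21×10⁻³ Pa/m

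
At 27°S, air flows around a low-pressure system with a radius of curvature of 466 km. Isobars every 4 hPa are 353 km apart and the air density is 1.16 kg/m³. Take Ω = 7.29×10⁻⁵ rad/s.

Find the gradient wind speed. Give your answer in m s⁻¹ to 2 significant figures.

11 m s⁻¹

Coriolis parameter at 27°S:
f = 2Ω sin φ = 2 × 7.29×10⁻⁵ × sin 27° = 6.62×10⁻⁵ s⁻¹
Pressure gradient: |∂P/∂n| = 400 Pa / 353000 m = 1.13×10⁻³ Pa/m
Geostrophic speed: V_g = |∂P/∂n|/(fρ) = 1.13×10⁻³/(6.62×10⁻⁵ × 1.16) = 14.8 m/s
Around a low, centrifugal force acts outward with Coriolis, so pressure-gradient force balances both:
(1/ρ)|∂P/∂n| = fV + V²/R  →  V² + fR·V − fR·V_g = 0
With fR = 6.62×10⁻⁵ × 466×10³ m = 30.8 m/s:
V = [−fR + √((fR)² + 4 fR V_g)]/2 = [−30.8 + √(30.8² + 4×30.8×14.8)]/2 = 10.9 m/s
Subgeostrophic (V < V_g = 14.8 m/s), as expected around a low.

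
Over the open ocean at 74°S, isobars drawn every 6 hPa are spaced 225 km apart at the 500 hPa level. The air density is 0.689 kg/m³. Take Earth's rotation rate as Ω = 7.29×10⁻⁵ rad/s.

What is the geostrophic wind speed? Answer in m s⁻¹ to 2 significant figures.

28 m s⁻¹

Coriolis parameter at 74°S:
f = 2Ω sin φ = 2 × 7.29×10⁻⁵ × sin 74° = 1.40×10⁻⁴ s⁻¹
Pressure gradient: |∂P/∂n| = 600 Pa / 225000 m = 2.67×10⁻³ Pa/m
Geostrophic balance (pressure-gradient force = Coriolis force):
V_g = (1/(fρ)) |∂P/∂n| = 2.67×10⁻³ / (1.40×10⁻⁴ × 0.689) = 27.6 m/s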